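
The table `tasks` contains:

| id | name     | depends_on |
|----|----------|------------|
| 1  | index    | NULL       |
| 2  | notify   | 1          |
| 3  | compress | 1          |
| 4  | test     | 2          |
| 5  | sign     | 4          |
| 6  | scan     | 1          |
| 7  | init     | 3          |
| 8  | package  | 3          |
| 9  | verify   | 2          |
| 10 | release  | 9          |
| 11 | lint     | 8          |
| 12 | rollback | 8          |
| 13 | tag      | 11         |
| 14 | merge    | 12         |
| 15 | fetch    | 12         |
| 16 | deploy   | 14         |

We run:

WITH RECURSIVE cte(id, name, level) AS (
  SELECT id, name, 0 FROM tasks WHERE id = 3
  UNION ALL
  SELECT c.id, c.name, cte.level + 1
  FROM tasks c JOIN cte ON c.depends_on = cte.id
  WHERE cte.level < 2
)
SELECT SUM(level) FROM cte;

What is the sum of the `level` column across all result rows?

6

Base: id=3 (compress) at level 0.
Iteration 1: rows with depends_on in {3} -> init (id 7, level 1), package (id 8, level 1).
Iteration 2: rows with depends_on in {7,8} -> lint (id 11, level 2), rollback (id 12, level 2).
Iteration 3: level < 2 fails for all current rows; recursion stops.
SUM(level) = 0 + 1 + 1 + 2 + 2 = 6.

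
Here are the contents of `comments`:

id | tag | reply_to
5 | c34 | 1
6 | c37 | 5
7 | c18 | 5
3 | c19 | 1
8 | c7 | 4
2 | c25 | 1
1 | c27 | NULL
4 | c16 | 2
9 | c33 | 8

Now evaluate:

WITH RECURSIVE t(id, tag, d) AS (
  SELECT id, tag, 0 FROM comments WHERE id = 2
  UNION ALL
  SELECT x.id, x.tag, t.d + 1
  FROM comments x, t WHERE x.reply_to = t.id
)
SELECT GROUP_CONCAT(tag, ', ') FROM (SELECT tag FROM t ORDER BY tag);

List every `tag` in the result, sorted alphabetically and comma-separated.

Base: id=2 (c25) at d 0.
Iteration 1: rows with reply_to in {2} -> c16 (id 4, d 1).
Iteration 2: rows with reply_to in {4} -> c7 (id 8, d 2).
Iteration 3: rows with reply_to in {8} -> c33 (id 9, d 3).
Iteration 4: no rows with reply_to in {9}; recursion stops.

c16, c25, c33, c7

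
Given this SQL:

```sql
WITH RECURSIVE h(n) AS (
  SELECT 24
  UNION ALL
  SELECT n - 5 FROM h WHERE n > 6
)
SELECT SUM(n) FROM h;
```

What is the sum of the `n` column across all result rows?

Base: n=24.
Iteration 1: 24 > 6 holds -> n = 24 - 5 = 19.
Iteration 2: 19 > 6 holds -> n = 19 - 5 = 14.
Iteration 3: 14 > 6 holds -> n = 14 - 5 = 9.
Iteration 4: 9 > 6 holds -> n = 9 - 5 = 4.
Iteration 5: 4 > 6 fails; recursion stops.
SUM(n) = 24 + 19 + 14 + 9 + 4 = 70.

70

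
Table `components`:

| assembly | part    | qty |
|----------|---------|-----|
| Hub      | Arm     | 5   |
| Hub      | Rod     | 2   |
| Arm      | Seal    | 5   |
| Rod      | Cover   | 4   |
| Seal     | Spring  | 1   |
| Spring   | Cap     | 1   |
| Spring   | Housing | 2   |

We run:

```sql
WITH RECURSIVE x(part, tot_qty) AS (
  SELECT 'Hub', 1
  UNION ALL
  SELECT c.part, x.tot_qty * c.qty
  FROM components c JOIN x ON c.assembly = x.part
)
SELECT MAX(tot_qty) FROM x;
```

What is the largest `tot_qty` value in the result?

50

Base: (Hub, tot_qty=1).
Iteration 1: components of {Hub} -> Arm = 1*5 = 5, Rod = 1*2 = 2.
Iteration 2: components of {Arm,Rod} -> Cover = 2*4 = 8, Seal = 5*5 = 25.
Iteration 3: components of {Cover,Seal} -> Spring = 25*1 = 25.
Iteration 4: components of {Spring} -> Cap = 25*1 = 25, Housing = 25*2 = 50.
Iteration 5: no further components; recursion stops.
tot_qty values: 1, 5, 2, 25, 8, 25, 25, 50; the maximum is 50.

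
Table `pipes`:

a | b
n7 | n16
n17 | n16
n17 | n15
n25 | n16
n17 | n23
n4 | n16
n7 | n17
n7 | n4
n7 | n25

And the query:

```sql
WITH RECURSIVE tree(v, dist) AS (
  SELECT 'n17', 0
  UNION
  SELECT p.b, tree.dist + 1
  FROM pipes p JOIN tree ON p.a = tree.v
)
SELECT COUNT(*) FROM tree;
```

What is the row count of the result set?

Base: (n17, dist=0).
Iteration 1: edges from {n17} -> (n15, dist=1), (n16, dist=1), (n23, dist=1).
Iteration 2: no outgoing edges from {n15,n16,n23}; recursion stops.
Total rows emitted: 4.

4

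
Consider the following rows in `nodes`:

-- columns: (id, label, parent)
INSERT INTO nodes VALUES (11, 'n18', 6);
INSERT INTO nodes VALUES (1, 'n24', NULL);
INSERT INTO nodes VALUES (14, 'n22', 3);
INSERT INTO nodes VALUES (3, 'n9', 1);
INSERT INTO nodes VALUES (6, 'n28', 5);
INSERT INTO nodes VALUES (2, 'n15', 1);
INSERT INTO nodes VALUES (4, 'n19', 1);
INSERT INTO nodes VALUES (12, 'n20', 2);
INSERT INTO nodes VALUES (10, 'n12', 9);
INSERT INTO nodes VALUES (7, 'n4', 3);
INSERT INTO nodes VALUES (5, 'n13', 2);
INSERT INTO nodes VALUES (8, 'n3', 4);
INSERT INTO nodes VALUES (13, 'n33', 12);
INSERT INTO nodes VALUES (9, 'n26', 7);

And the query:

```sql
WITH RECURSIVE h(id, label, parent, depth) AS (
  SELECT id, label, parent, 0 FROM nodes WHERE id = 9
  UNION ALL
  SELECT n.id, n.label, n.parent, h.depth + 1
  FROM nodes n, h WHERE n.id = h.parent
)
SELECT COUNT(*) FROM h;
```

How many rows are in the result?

Base: id=9 (n26), parent=7, depth 0.
Iteration 1: join on id=7 -> n4 (id 7, parent=3, depth 1).
Iteration 2: join on id=3 -> n9 (id 3, parent=1, depth 2).
Iteration 3: join on id=1 -> n24 (id 1, parent=NULL, depth 3).
Iteration 4: parent is NULL; no match; recursion stops.
Total rows emitted: 4.

4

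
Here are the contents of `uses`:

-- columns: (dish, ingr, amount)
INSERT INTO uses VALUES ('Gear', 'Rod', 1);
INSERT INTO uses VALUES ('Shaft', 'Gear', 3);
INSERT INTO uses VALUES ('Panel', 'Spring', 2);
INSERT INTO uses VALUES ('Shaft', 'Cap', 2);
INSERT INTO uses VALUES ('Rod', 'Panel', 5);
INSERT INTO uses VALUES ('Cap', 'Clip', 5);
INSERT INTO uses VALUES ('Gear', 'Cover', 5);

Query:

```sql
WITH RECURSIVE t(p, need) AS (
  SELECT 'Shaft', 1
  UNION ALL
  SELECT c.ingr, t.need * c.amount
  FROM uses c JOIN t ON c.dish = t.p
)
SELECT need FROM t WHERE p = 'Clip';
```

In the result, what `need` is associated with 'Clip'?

Base: (Shaft, need=1).
Iteration 1: components of {Shaft} -> Cap = 1*2 = 2, Gear = 1*3 = 3.
Iteration 2: components of {Cap,Gear} -> Clip = 2*5 = 10, Cover = 3*5 = 15, Rod = 3*1 = 3.
Iteration 3: components of {Clip,Cover,Rod} -> Panel = 3*5 = 15.
Iteration 4: components of {Panel} -> Spring = 15*2 = 30.
Iteration 5: no further components; recursion stops.

10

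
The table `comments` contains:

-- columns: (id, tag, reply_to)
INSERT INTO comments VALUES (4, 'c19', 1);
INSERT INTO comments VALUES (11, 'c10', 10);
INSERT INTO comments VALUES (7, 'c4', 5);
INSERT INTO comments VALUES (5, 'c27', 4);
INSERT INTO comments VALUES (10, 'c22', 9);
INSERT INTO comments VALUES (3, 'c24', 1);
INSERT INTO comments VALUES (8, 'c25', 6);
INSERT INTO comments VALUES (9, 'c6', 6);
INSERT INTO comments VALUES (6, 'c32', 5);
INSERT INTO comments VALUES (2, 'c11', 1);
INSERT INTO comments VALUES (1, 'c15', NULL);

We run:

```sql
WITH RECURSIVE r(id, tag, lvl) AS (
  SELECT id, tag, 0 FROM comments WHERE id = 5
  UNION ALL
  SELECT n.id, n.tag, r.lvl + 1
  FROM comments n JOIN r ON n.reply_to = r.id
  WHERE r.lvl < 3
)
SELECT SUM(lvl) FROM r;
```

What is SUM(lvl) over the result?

Base: id=5 (c27) at lvl 0.
Iteration 1: rows with reply_to in {5} -> c32 (id 6, lvl 1), c4 (id 7, lvl 1).
Iteration 2: rows with reply_to in {6,7} -> c25 (id 8, lvl 2), c6 (id 9, lvl 2).
Iteration 3: rows with reply_to in {8,9} -> c22 (id 10, lvl 3).
Iteration 4: lvl < 3 fails for all current rows; recursion stops.
SUM(lvl) = 0 + 1 + 1 + 2 + 2 + 3 = 9.

9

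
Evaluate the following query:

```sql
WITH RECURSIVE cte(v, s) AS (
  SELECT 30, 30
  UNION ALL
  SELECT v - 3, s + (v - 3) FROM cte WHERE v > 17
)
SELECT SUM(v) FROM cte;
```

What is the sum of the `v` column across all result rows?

Base: v=30, s=30.
Iteration 1: 30 > 17 holds -> v = 30 - 3 = 27, s = 30 + 27 = 57.
Iteration 2: 27 > 17 holds -> v = 27 - 3 = 24, s = 57 + 24 = 81.
Iteration 3: 24 > 17 holds -> v = 24 - 3 = 21, s = 81 + 21 = 102.
Iteration 4: 21 > 17 holds -> v = 21 - 3 = 18, s = 102 + 18 = 120.
Iteration 5: 18 > 17 holds -> v = 18 - 3 = 15, s = 120 + 15 = 135.
Iteration 6: 15 > 17 fails; recursion stops.
SUM(v) = 30 + 27 + 24 + 21 + 18 + 15 = 135.

135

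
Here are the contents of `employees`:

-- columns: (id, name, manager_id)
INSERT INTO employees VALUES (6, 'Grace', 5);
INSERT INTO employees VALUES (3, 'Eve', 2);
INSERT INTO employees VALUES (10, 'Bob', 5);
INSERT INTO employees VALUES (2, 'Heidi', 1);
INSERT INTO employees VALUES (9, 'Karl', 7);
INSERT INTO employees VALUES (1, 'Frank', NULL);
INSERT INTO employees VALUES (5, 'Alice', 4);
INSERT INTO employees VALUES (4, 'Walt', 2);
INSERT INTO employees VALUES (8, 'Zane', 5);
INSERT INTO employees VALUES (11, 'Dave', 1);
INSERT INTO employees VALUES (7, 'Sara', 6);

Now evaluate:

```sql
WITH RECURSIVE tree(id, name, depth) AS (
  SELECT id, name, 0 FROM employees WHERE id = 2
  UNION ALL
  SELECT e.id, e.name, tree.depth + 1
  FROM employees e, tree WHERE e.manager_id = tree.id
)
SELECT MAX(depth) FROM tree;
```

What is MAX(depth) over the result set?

5

Base: id=2 (Heidi) at depth 0.
Iteration 1: rows with manager_id in {2} -> Eve (id 3, depth 1), Walt (id 4, depth 1).
Iteration 2: rows with manager_id in {3,4} -> Alice (id 5, depth 2).
Iteration 3: rows with manager_id in {5} -> Grace (id 6, depth 3), Zane (id 8, depth 3), Bob (id 10, depth 3).
Iteration 4: rows with manager_id in {6,8,10} -> Sara (id 7, depth 4).
Iteration 5: rows with manager_id in {7} -> Karl (id 9, depth 5).
Iteration 6: no rows with manager_id in {9}; recursion stops.
depth values: 0, 1, 1, 2, 3, 3, 3, 4, 5; the maximum is 5.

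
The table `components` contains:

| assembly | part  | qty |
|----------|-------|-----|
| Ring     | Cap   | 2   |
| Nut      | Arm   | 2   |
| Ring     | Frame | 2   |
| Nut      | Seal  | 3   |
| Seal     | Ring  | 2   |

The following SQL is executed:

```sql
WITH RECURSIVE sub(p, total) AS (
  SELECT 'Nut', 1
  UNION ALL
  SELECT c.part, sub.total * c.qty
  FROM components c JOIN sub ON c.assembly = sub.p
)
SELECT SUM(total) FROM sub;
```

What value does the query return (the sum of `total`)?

Base: (Nut, total=1).
Iteration 1: components of {Nut} -> Arm = 1*2 = 2, Seal = 1*3 = 3.
Iteration 2: components of {Arm,Seal} -> Ring = 3*2 = 6.
Iteration 3: components of {Ring} -> Cap = 6*2 = 12, Frame = 6*2 = 12.
Iteration 4: no further components; recursion stops.
SUM(total) = 1 + 3 + 2 + 6 + 12 + 12 = 36.

36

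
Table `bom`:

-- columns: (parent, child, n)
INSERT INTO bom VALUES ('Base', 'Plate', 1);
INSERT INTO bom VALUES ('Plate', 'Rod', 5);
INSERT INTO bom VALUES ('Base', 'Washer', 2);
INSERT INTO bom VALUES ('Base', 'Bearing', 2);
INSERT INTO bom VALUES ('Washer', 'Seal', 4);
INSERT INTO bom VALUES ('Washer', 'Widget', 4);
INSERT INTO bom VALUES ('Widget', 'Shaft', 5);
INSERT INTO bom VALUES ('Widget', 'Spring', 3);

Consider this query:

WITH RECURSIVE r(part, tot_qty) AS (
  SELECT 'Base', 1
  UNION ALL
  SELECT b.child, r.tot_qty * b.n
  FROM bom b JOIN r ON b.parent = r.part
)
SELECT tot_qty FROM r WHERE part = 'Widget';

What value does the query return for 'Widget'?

8

Base: (Base, tot_qty=1).
Iteration 1: components of {Base} -> Bearing = 1*2 = 2, Plate = 1*1 = 1, Washer = 1*2 = 2.
Iteration 2: components of {Bearing,Plate,Washer} -> Rod = 1*5 = 5, Seal = 2*4 = 8, Widget = 2*4 = 8.
Iteration 3: components of {Rod,Seal,Widget} -> Shaft = 8*5 = 40, Spring = 8*3 = 24.
Iteration 4: no further components; recursion stops.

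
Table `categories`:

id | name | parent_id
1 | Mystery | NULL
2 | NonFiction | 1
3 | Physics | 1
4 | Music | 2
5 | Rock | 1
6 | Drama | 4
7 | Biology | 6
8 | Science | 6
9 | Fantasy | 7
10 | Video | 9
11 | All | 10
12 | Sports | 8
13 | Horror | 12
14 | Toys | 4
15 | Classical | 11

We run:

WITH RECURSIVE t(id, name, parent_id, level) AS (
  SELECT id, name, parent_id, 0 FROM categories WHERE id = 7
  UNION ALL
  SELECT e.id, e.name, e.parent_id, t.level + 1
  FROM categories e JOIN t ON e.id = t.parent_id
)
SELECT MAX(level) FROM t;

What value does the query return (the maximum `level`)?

4

Base: id=7 (Biology), parent_id=6, level 0.
Iteration 1: join on id=6 -> Drama (id 6, parent_id=4, level 1).
Iteration 2: join on id=4 -> Music (id 4, parent_id=2, level 2).
Iteration 3: join on id=2 -> NonFiction (id 2, parent_id=1, level 3).
Iteration 4: join on id=1 -> Mystery (id 1, parent_id=NULL, level 4).
Iteration 5: parent_id is NULL; no match; recursion stops.
level values: 0, 1, 2, 3, 4; the maximum is 4.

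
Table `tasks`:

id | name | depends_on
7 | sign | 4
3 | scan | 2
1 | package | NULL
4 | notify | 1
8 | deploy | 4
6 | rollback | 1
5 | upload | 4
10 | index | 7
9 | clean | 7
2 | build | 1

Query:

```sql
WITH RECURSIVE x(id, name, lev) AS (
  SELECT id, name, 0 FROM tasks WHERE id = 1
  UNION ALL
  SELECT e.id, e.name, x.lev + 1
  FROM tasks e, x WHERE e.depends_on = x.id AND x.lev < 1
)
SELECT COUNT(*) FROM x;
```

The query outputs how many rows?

4

Base: id=1 (package) at lev 0.
Iteration 1: rows with depends_on in {1} -> build (id 2, lev 1), notify (id 4, lev 1), rollback (id 6, lev 1).
Iteration 2: lev < 1 fails for all current rows; recursion stops.
Total rows emitted: 4.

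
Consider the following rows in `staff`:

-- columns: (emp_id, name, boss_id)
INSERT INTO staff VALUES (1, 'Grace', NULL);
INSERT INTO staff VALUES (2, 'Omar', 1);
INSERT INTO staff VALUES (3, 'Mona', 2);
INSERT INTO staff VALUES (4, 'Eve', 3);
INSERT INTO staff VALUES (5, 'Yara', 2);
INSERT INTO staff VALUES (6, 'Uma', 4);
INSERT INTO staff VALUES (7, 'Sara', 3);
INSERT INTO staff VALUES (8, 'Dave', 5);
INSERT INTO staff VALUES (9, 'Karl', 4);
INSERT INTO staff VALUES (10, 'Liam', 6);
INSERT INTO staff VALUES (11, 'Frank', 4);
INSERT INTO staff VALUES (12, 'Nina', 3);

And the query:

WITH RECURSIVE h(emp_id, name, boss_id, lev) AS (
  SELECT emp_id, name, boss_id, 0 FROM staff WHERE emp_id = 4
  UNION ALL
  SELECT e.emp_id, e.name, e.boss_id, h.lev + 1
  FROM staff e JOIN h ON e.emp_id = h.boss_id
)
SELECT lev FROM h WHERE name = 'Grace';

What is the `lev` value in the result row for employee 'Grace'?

3

Base: emp_id=4 (Eve), boss_id=3, lev 0.
Iteration 1: join on emp_id=3 -> Mona (id 3, boss_id=2, lev 1).
Iteration 2: join on emp_id=2 -> Omar (id 2, boss_id=1, lev 2).
Iteration 3: join on emp_id=1 -> Grace (id 1, boss_id=NULL, lev 3).
Iteration 4: boss_id is NULL; no match; recursion stops.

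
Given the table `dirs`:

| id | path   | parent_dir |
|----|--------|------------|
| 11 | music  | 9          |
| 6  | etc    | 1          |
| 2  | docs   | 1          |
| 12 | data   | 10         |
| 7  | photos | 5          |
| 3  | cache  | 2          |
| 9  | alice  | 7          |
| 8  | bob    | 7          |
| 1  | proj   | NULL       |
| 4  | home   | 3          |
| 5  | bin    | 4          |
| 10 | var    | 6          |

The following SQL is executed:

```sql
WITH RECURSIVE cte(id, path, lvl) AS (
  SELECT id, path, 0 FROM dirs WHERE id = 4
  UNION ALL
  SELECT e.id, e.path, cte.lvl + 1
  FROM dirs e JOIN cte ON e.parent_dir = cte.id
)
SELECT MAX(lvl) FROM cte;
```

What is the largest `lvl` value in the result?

Base: id=4 (home) at lvl 0.
Iteration 1: rows with parent_dir in {4} -> bin (id 5, lvl 1).
Iteration 2: rows with parent_dir in {5} -> photos (id 7, lvl 2).
Iteration 3: rows with parent_dir in {7} -> bob (id 8, lvl 3), alice (id 9, lvl 3).
Iteration 4: rows with parent_dir in {8,9} -> music (id 11, lvl 4).
Iteration 5: no rows with parent_dir in {11}; recursion stops.
lvl values: 0, 1, 2, 3, 3, 4; the maximum is 4.

4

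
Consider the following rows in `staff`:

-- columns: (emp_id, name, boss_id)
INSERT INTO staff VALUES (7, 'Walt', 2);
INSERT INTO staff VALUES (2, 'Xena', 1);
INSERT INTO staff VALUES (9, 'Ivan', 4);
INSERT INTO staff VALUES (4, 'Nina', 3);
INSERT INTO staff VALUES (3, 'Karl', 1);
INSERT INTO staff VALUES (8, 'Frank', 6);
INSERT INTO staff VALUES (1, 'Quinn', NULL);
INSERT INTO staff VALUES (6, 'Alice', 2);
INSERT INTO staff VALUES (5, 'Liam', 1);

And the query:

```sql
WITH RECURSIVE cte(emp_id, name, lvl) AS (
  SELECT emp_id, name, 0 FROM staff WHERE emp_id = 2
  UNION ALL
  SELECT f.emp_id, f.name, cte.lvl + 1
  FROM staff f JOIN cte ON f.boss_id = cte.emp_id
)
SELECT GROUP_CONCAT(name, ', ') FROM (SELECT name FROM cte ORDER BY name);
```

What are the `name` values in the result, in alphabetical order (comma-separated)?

Base: emp_id=2 (Xena) at lvl 0.
Iteration 1: rows with boss_id in {2} -> Alice (id 6, lvl 1), Walt (id 7, lvl 1).
Iteration 2: rows with boss_id in {6,7} -> Frank (id 8, lvl 2).
Iteration 3: no rows with boss_id in {8}; recursion stops.

Alice, Frank, Walt, Xena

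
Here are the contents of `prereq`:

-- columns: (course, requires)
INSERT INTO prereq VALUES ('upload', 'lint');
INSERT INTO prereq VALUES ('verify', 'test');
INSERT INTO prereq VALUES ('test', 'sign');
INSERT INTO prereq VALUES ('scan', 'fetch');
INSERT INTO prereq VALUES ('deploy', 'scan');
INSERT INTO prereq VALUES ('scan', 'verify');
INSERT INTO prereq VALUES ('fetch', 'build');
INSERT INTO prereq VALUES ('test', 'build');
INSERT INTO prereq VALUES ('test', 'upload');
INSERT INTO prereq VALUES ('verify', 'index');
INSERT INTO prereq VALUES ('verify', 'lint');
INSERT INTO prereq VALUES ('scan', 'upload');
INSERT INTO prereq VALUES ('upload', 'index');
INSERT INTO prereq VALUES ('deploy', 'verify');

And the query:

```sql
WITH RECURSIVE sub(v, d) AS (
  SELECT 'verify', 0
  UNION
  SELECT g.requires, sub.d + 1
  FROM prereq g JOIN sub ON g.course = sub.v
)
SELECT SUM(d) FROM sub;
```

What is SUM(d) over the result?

Base: (verify, d=0).
Iteration 1: edges from {verify} -> (index, d=1), (lint, d=1), (test, d=1).
Iteration 2: edges from {index,lint,test} -> (build, d=2), (sign, d=2), (upload, d=2).
Iteration 3: edges from {build,sign,upload} -> (index, d=3), (lint, d=3).
Iteration 4: no outgoing edges from {index,lint}; recursion stops.
SUM(d) = 0 + 1 + 1 + 1 + 2 + 2 + 2 + 3 + 3 = 15.

15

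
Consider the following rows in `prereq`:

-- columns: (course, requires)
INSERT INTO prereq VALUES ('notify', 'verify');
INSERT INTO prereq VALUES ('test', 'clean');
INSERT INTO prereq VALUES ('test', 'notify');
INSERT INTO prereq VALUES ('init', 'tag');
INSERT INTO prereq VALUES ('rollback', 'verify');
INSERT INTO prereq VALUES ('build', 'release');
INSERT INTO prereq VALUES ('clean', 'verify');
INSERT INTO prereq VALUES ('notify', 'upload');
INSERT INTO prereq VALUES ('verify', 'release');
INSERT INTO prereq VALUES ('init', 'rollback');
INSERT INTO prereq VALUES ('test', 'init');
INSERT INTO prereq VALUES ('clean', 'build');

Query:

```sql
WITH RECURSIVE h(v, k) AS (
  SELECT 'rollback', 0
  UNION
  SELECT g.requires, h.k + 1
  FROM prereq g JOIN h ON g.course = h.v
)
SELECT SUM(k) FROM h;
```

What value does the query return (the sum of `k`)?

3

Base: (rollback, k=0).
Iteration 1: edges from {rollback} -> (verify, k=1).
Iteration 2: edges from {verify} -> (release, k=2).
Iteration 3: no outgoing edges from {release}; recursion stops.
SUM(k) = 0 + 1 + 2 = 3.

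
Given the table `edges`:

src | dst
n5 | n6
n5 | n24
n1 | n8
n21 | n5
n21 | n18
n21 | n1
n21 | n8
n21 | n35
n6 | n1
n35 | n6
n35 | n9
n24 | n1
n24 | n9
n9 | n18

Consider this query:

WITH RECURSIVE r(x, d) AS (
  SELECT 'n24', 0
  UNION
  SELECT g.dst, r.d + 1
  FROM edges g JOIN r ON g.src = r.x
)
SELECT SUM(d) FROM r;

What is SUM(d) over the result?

6

Base: (n24, d=0).
Iteration 1: edges from {n24} -> (n1, d=1), (n9, d=1).
Iteration 2: edges from {n1,n9} -> (n18, d=2), (n8, d=2).
Iteration 3: no outgoing edges from {n18,n8}; recursion stops.
SUM(d) = 0 + 1 + 1 + 2 + 2 = 6.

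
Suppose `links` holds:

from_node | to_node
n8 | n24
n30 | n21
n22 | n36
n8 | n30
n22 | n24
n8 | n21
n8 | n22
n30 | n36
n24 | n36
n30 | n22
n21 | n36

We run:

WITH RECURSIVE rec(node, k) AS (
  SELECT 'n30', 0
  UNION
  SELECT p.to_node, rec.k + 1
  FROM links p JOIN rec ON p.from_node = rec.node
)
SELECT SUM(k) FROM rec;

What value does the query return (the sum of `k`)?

Base: (n30, k=0).
Iteration 1: edges from {n30} -> (n21, k=1), (n22, k=1), (n36, k=1).
Iteration 2: edges from {n21,n22,n36} -> (n24, k=2), (n36, k=2). [UNION drops 1 duplicate row(s)]
Iteration 3: edges from {n24,n36} -> (n36, k=3).
Iteration 4: no outgoing edges from {n36}; recursion stops.
SUM(k) = 0 + 1 + 1 + 1 + 2 + 2 + 3 = 10.

10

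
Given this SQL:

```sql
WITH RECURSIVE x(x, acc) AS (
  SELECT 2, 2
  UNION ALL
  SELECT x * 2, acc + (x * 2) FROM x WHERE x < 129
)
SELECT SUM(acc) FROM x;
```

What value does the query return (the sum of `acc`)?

Base: x=2, acc=2.
Iteration 1: 2 < 129 holds -> x = 2 * 2 = 4, acc = 2 + 4 = 6.
Iteration 2: 4 < 129 holds -> x = 4 * 2 = 8, acc = 6 + 8 = 14.
Iteration 3: 8 < 129 holds -> x = 8 * 2 = 16, acc = 14 + 16 = 30.
Iteration 4: 16 < 129 holds -> x = 16 * 2 = 32, acc = 30 + 32 = 62.
Iteration 5: 32 < 129 holds -> x = 32 * 2 = 64, acc = 62 + 64 = 126.
Iteration 6: 64 < 129 holds -> x = 64 * 2 = 128, acc = 126 + 128 = 254.
Iteration 7: 128 < 129 holds -> x = 128 * 2 = 256, acc = 254 + 256 = 510.
Iteration 8: 256 < 129 fails; recursion stops.
SUM(acc) = 2 + 6 + 14 + 30 + 62 + 126 + 254 + 510 = 1004.

1004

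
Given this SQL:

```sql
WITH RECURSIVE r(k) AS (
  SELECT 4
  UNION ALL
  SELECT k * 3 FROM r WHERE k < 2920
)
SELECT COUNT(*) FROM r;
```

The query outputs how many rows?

Base: k=4.
Iteration 1: 4 < 2920 holds -> k = 4 * 3 = 12.
Iteration 2: 12 < 2920 holds -> k = 12 * 3 = 36.
Iteration 3: 36 < 2920 holds -> k = 36 * 3 = 108.
Iteration 4: 108 < 2920 holds -> k = 108 * 3 = 324.
Iteration 5: 324 < 2920 holds -> k = 324 * 3 = 972.
Iteration 6: 972 < 2920 holds -> k = 972 * 3 = 2916.
Iteration 7: 2916 < 2920 holds -> k = 2916 * 3 = 8748.
Iteration 8: 8748 < 2920 fails; recursion stops.
Total rows emitted: 8.

8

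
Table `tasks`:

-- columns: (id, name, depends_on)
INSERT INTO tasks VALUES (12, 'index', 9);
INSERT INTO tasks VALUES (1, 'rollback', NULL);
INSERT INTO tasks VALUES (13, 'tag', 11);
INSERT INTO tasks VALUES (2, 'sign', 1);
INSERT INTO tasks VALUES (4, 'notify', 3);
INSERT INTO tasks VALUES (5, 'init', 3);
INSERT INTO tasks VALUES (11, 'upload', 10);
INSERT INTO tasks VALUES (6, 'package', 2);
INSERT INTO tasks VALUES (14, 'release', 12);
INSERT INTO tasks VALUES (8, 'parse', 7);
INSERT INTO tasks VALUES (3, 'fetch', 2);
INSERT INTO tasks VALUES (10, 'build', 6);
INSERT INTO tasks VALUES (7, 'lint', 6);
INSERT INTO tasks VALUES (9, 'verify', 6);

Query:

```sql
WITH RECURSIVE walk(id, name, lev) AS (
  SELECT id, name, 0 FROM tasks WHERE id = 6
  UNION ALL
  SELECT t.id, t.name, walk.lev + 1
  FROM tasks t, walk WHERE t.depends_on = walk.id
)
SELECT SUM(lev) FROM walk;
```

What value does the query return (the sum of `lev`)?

15

Base: id=6 (package) at lev 0.
Iteration 1: rows with depends_on in {6} -> lint (id 7, lev 1), verify (id 9, lev 1), build (id 10, lev 1).
Iteration 2: rows with depends_on in {7,9,10} -> parse (id 8, lev 2), upload (id 11, lev 2), index (id 12, lev 2).
Iteration 3: rows with depends_on in {8,11,12} -> tag (id 13, lev 3), release (id 14, lev 3).
Iteration 4: no rows with depends_on in {13,14}; recursion stops.
SUM(lev) = 0 + 1 + 1 + 1 + 2 + 2 + 2 + 3 + 3 = 15.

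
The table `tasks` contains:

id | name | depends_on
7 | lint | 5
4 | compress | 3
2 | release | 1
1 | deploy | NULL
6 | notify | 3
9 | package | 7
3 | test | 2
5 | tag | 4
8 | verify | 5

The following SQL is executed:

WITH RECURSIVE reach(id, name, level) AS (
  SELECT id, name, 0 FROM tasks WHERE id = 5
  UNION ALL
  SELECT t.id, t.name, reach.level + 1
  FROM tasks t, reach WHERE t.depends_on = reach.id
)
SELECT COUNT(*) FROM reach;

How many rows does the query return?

Base: id=5 (tag) at level 0.
Iteration 1: rows with depends_on in {5} -> lint (id 7, level 1), verify (id 8, level 1).
Iteration 2: rows with depends_on in {7,8} -> package (id 9, level 2).
Iteration 3: no rows with depends_on in {9}; recursion stops.
Total rows emitted: 4.

4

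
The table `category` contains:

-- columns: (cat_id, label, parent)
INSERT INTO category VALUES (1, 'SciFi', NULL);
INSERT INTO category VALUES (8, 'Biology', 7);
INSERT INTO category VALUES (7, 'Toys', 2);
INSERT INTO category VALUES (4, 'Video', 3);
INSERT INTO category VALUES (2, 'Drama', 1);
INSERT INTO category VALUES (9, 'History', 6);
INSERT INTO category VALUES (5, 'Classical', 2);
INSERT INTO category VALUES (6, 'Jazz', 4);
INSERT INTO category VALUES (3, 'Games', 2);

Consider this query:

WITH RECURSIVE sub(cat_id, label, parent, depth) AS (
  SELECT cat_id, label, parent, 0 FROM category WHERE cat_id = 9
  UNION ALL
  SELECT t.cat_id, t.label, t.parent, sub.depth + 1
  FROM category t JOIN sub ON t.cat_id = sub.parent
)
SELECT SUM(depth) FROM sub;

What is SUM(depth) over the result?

Base: cat_id=9 (History), parent=6, depth 0.
Iteration 1: join on cat_id=6 -> Jazz (id 6, parent=4, depth 1).
Iteration 2: join on cat_id=4 -> Video (id 4, parent=3, depth 2).
Iteration 3: join on cat_id=3 -> Games (id 3, parent=2, depth 3).
Iteration 4: join on cat_id=2 -> Drama (id 2, parent=1, depth 4).
Iteration 5: join on cat_id=1 -> SciFi (id 1, parent=NULL, depth 5).
Iteration 6: parent is NULL; no match; recursion stops.
SUM(depth) = 0 + 1 + 2 + 3 + 4 + 5 = 15.

15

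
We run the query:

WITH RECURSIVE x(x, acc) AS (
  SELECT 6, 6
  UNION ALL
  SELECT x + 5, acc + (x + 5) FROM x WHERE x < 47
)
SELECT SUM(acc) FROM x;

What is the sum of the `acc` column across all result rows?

1155

Base: x=6, acc=6.
Iteration 1: 6 < 47 holds -> x = 6 + 5 = 11, acc = 6 + 11 = 17.
Iteration 2: 11 < 47 holds -> x = 11 + 5 = 16, acc = 17 + 16 = 33.
Iteration 3: 16 < 47 holds -> x = 16 + 5 = 21, acc = 33 + 21 = 54.
Iteration 4: 21 < 47 holds -> x = 21 + 5 = 26, acc = 54 + 26 = 80.
Iteration 5: 26 < 47 holds -> x = 26 + 5 = 31, acc = 80 + 31 = 111.
Iteration 6: 31 < 47 holds -> x = 31 + 5 = 36, acc = 111 + 36 = 147.
Iteration 7: 36 < 47 holds -> x = 36 + 5 = 41, acc = 147 + 41 = 188.
Iteration 8: 41 < 47 holds -> x = 41 + 5 = 46, acc = 188 + 46 = 234.
Iteration 9: 46 < 47 holds -> x = 46 + 5 = 51, acc = 234 + 51 = 285.
Iteration 10: 51 < 47 fails; recursion stops.
SUM(acc) = 6 + 17 + 33 + 54 + 80 + 111 + 147 + 188 + 234 + 285 = 1155.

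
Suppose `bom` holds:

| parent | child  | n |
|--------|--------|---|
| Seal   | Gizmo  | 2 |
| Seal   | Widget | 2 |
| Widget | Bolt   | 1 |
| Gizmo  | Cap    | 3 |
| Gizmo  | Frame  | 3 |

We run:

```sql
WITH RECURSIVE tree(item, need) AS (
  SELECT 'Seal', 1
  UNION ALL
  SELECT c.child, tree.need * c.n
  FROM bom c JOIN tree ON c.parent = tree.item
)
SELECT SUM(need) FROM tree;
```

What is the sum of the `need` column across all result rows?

19

Base: (Seal, need=1).
Iteration 1: components of {Seal} -> Gizmo = 1*2 = 2, Widget = 1*2 = 2.
Iteration 2: components of {Gizmo,Widget} -> Bolt = 2*1 = 2, Cap = 2*3 = 6, Frame = 2*3 = 6.
Iteration 3: no further components; recursion stops.
SUM(need) = 1 + 2 + 2 + 6 + 6 + 2 = 19.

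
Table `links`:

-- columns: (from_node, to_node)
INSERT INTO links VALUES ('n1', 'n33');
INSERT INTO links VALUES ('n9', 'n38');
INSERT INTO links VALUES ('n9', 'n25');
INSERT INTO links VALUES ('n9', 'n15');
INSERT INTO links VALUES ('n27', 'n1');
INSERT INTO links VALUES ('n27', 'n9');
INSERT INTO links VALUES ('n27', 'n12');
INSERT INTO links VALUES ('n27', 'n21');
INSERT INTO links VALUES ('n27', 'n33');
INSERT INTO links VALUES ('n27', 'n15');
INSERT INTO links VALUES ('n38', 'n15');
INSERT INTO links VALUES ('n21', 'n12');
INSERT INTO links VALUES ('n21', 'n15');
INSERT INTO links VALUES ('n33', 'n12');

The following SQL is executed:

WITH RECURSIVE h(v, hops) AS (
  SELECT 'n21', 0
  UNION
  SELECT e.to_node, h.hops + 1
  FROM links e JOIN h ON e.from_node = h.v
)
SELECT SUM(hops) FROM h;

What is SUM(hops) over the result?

Base: (n21, hops=0).
Iteration 1: edges from {n21} -> (n12, hops=1), (n15, hops=1).
Iteration 2: no outgoing edges from {n12,n15}; recursion stops.
SUM(hops) = 0 + 1 + 1 = 2.

2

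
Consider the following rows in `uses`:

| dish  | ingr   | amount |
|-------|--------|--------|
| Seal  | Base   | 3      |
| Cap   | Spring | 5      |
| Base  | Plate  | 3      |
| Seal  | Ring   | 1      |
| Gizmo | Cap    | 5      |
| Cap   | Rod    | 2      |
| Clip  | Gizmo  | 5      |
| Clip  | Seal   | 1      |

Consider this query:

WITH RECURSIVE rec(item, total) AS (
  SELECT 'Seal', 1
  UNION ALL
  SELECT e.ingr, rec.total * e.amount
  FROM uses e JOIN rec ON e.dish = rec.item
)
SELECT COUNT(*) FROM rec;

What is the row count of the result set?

4

Base: (Seal, total=1).
Iteration 1: components of {Seal} -> Base = 1*3 = 3, Ring = 1*1 = 1.
Iteration 2: components of {Base,Ring} -> Plate = 3*3 = 9.
Iteration 3: no further components; recursion stops.
Total rows emitted: 4.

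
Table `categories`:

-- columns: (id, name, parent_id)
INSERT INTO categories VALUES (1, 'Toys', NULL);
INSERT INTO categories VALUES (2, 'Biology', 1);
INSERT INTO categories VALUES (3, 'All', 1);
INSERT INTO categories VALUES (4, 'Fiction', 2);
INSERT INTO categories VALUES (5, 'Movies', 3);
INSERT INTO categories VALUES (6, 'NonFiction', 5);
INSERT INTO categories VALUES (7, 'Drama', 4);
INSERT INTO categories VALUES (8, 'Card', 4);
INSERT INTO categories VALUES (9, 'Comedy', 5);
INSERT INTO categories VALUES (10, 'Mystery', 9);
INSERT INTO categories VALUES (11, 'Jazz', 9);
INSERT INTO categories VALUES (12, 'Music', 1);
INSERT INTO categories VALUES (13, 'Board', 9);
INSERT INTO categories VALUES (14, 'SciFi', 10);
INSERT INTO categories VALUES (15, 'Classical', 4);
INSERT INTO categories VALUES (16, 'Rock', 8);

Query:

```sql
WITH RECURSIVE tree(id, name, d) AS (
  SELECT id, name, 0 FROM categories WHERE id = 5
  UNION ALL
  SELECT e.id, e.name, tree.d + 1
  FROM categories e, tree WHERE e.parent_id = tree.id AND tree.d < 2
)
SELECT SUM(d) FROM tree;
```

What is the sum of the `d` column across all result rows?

8

Base: id=5 (Movies) at d 0.
Iteration 1: rows with parent_id in {5} -> NonFiction (id 6, d 1), Comedy (id 9, d 1).
Iteration 2: rows with parent_id in {6,9} -> Mystery (id 10, d 2), Jazz (id 11, d 2), Board (id 13, d 2).
Iteration 3: d < 2 fails for all current rows; recursion stops.
SUM(d) = 0 + 1 + 1 + 2 + 2 + 2 = 8.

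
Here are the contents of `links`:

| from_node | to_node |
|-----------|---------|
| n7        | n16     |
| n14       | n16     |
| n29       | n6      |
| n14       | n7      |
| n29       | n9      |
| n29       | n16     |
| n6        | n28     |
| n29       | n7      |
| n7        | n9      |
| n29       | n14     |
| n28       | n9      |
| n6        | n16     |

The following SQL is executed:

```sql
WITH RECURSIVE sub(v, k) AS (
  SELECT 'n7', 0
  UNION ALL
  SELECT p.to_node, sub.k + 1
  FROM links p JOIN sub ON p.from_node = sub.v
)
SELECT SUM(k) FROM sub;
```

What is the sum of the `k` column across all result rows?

2

Base: (n7, k=0).
Iteration 1: edges from {n7} -> (n16, k=1), (n9, k=1).
Iteration 2: no outgoing edges from {n16,n9}; recursion stops.
SUM(k) = 0 + 1 + 1 = 2.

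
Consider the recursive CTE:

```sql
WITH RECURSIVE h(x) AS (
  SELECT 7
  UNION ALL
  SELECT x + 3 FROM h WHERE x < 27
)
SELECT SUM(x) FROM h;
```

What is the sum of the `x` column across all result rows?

Base: x=7.
Iteration 1: 7 < 27 holds -> x = 7 + 3 = 10.
Iteration 2: 10 < 27 holds -> x = 10 + 3 = 13.
Iteration 3: 13 < 27 holds -> x = 13 + 3 = 16.
Iteration 4: 16 < 27 holds -> x = 16 + 3 = 19.
Iteration 5: 19 < 27 holds -> x = 19 + 3 = 22.
Iteration 6: 22 < 27 holds -> x = 22 + 3 = 25.
Iteration 7: 25 < 27 holds -> x = 25 + 3 = 28.
Iteration 8: 28 < 27 fails; recursion stops.
SUM(x) = 7 + 10 + 13 + 16 + 19 + 22 + 25 + 28 = 140.

140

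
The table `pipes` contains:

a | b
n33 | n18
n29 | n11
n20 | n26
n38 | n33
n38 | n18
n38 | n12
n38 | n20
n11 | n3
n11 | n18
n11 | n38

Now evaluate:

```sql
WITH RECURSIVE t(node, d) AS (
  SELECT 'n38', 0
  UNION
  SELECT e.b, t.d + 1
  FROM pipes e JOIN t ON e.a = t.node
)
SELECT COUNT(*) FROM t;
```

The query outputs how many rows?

Base: (n38, d=0).
Iteration 1: edges from {n38} -> (n12, d=1), (n18, d=1), (n20, d=1), (n33, d=1).
Iteration 2: edges from {n12,n18,n20,n33} -> (n18, d=2), (n26, d=2).
Iteration 3: no outgoing edges from {n18,n26}; recursion stops.
Total rows emitted: 7.

7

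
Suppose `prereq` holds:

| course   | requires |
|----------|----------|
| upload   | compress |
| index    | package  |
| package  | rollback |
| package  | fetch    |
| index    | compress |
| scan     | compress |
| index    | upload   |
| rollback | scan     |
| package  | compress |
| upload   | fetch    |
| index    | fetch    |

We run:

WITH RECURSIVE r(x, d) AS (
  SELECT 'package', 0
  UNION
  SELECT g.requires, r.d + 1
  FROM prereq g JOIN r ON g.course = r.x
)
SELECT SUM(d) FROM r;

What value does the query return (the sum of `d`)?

Base: (package, d=0).
Iteration 1: edges from {package} -> (compress, d=1), (fetch, d=1), (rollback, d=1).
Iteration 2: edges from {compress,fetch,rollback} -> (scan, d=2).
Iteration 3: edges from {scan} -> (compress, d=3).
Iteration 4: no outgoing edges from {compress}; recursion stops.
SUM(d) = 0 + 1 + 1 + 1 + 2 + 3 = 8.

8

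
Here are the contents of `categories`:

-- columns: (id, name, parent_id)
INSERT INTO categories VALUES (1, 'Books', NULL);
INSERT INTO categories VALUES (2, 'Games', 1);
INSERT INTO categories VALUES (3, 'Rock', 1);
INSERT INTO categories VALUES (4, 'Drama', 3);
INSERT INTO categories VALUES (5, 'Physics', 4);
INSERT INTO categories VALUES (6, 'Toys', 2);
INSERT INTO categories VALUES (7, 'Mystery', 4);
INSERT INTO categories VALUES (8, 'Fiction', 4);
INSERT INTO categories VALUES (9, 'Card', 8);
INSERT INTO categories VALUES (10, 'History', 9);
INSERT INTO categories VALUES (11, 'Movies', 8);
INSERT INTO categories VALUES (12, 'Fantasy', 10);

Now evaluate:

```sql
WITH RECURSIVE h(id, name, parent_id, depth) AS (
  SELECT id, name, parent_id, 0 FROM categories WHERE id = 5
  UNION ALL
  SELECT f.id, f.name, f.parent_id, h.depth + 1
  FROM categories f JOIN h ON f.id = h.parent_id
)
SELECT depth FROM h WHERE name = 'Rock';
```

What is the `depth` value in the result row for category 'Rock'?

Base: id=5 (Physics), parent_id=4, depth 0.
Iteration 1: join on id=4 -> Drama (id 4, parent_id=3, depth 1).
Iteration 2: join on id=3 -> Rock (id 3, parent_id=1, depth 2).
Iteration 3: join on id=1 -> Books (id 1, parent_id=NULL, depth 3).
Iteration 4: parent_id is NULL; no match; recursion stops.

2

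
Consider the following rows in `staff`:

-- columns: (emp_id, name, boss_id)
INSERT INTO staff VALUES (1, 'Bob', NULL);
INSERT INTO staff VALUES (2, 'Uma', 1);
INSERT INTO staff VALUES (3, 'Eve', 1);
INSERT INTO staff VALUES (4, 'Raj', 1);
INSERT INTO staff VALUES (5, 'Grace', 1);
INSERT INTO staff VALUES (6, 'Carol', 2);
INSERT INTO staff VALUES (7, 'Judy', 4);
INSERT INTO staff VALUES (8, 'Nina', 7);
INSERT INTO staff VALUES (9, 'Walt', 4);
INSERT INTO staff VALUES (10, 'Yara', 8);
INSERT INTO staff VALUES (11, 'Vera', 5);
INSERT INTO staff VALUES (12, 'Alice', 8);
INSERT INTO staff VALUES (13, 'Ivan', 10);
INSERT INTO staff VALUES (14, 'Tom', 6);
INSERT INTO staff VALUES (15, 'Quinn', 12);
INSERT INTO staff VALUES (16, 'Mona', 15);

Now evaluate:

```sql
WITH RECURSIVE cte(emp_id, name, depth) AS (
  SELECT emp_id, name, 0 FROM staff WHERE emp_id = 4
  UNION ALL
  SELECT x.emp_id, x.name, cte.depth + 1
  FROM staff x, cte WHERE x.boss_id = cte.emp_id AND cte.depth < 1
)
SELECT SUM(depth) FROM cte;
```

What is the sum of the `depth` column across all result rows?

Base: emp_id=4 (Raj) at depth 0.
Iteration 1: rows with boss_id in {4} -> Judy (id 7, depth 1), Walt (id 9, depth 1).
Iteration 2: depth < 1 fails for all current rows; recursion stops.
SUM(depth) = 0 + 1 + 1 = 2.

2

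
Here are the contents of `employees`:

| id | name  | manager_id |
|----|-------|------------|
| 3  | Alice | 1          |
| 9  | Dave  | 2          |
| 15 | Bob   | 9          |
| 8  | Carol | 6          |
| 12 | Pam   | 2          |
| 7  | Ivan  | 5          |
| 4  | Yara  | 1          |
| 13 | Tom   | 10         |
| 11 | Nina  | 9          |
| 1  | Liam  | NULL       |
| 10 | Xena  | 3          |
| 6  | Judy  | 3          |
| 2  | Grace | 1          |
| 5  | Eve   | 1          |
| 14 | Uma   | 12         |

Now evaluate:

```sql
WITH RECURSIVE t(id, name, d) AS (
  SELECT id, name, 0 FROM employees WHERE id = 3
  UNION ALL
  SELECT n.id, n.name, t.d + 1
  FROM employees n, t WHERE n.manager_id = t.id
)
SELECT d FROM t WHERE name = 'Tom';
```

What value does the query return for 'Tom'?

Base: id=3 (Alice) at d 0.
Iteration 1: rows with manager_id in {3} -> Judy (id 6, d 1), Xena (id 10, d 1).
Iteration 2: rows with manager_id in {6,10} -> Carol (id 8, d 2), Tom (id 13, d 2).
Iteration 3: no rows with manager_id in {8,13}; recursion stops.

2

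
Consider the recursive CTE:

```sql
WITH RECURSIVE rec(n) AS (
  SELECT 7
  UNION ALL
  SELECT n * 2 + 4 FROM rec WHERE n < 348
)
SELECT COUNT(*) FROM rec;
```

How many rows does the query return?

Base: n=7.
Iteration 1: 7 < 348 holds -> n = 7 * 2 + 4 = 18.
Iteration 2: 18 < 348 holds -> n = 18 * 2 + 4 = 40.
Iteration 3: 40 < 348 holds -> n = 40 * 2 + 4 = 84.
Iteration 4: 84 < 348 holds -> n = 84 * 2 + 4 = 172.
Iteration 5: 172 < 348 holds -> n = 172 * 2 + 4 = 348.
Iteration 6: 348 < 348 fails; recursion stops.
Total rows emitted: 6.

6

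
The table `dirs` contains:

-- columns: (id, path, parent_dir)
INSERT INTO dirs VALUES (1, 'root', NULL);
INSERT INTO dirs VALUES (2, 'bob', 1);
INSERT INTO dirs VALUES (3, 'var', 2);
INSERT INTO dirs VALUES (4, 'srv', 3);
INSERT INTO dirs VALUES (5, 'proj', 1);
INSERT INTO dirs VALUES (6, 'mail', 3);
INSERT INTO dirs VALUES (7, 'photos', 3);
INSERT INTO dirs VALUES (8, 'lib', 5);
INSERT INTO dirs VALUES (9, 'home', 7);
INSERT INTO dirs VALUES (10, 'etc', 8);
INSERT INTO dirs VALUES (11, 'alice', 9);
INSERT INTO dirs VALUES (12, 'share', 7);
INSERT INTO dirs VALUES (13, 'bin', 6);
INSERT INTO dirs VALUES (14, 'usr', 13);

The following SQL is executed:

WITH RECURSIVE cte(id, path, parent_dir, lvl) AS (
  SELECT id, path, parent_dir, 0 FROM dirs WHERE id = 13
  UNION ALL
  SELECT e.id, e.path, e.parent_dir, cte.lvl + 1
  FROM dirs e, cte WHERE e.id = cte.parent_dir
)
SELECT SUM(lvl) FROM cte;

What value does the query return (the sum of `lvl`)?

Base: id=13 (bin), parent_dir=6, lvl 0.
Iteration 1: join on id=6 -> mail (id 6, parent_dir=3, lvl 1).
Iteration 2: join on id=3 -> var (id 3, parent_dir=2, lvl 2).
Iteration 3: join on id=2 -> bob (id 2, parent_dir=1, lvl 3).
Iteration 4: join on id=1 -> root (id 1, parent_dir=NULL, lvl 4).
Iteration 5: parent_dir is NULL; no match; recursion stops.
SUM(lvl) = 0 + 1 + 2 + 3 + 4 = 10.

10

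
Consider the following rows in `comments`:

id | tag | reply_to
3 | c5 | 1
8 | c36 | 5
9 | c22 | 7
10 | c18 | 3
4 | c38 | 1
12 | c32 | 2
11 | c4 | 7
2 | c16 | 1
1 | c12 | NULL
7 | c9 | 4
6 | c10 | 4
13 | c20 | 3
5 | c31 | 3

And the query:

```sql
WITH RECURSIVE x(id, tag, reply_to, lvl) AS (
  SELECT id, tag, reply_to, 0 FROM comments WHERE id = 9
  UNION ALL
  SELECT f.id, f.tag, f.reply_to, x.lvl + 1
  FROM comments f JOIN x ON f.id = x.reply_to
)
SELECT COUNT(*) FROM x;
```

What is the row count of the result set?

Base: id=9 (c22), reply_to=7, lvl 0.
Iteration 1: join on id=7 -> c9 (id 7, reply_to=4, lvl 1).
Iteration 2: join on id=4 -> c38 (id 4, reply_to=1, lvl 2).
Iteration 3: join on id=1 -> c12 (id 1, reply_to=NULL, lvl 3).
Iteration 4: reply_to is NULL; no match; recursion stops.
Total rows emitted: 4.

4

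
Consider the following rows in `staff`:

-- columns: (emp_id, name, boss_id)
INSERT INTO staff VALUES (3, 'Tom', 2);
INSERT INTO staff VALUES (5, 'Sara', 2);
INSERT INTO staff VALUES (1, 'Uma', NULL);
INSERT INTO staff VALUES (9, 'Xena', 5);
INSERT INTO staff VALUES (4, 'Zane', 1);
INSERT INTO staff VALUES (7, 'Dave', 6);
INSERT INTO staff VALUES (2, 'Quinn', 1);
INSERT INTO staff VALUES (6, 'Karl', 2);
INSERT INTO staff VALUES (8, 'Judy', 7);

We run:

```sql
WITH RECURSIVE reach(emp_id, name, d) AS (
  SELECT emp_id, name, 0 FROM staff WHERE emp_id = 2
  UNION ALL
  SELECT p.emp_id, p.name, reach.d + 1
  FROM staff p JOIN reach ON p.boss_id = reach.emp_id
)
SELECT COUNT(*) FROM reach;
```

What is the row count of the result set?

Base: emp_id=2 (Quinn) at d 0.
Iteration 1: rows with boss_id in {2} -> Tom (id 3, d 1), Sara (id 5, d 1), Karl (id 6, d 1).
Iteration 2: rows with boss_id in {3,5,6} -> Dave (id 7, d 2), Xena (id 9, d 2).
Iteration 3: rows with boss_id in {7,9} -> Judy (id 8, d 3).
Iteration 4: no rows with boss_id in {8}; recursion stops.
Total rows emitted: 7.

7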